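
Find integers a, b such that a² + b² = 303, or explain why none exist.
Not possible

Factorization: 303 = 3 × 101
By Fermat: n is sum of two squares iff every prime p ≡ 3 (mod 4) appears to even power.
Prime(s) ≡ 3 (mod 4) with odd exponent: [(3, 1)]
Therefore 303 cannot be expressed as a² + b².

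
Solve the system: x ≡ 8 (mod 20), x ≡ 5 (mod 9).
68

Using Chinese Remainder Theorem:
M = 20 × 9 = 180
M1 = 9, M2 = 20
y1 = 9^(-1) mod 20 = 9
y2 = 20^(-1) mod 9 = 5
x = (8×9×9 + 5×20×5) mod 180 = 68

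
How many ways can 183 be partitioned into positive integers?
896684817527

p(n) counts ways to write n as a sum of positive integers (order ignored).
Euler's pentagonal recurrence: p(k) = p(k-1) + p(k-2) - p(k-5) - p(k-7) + p(k-12) + p(k-15) - ... (offsets j(3j∓1)/2, signs ++--, p(0)=1, p(<0)=0).
DP table for k = 0..182: p(0)=1, p(1)=1, p(2)=2, p(3)=3, p(4)=5, p(5)=7, p(6)=11, p(7)=15, p(8)=22, p(9)=30, p(10)=42, p(11)=56, p(12)=77, p(13)=101, p(14)=135, p(15)=176, p(16)=231, p(17)=297, p(18)=385, p(19)=490, p(20)=627, p(21)=792, p(22)=1002, p(23)=1255, p(24)=1575, p(25)=1958, p(26)=2436, p(27)=3010, p(28)=3718, p(29)=4565, p(30)=5604, p(31)=6842, p(32)=8349, p(33)=10143, p(34)=12310, p(35)=14883, p(36)=17977, p(37)=21637, p(38)=26015, p(39)=31185, p(40)=37338, p(41)=44583, p(42)=53174, p(43)=63261, p(44)=75175, p(45)=89134, p(46)=105558, p(47)=124754, p(48)=147273, p(49)=173525, p(50)=204226, p(51)=239943, p(52)=281589, p(53)=329931, p(54)=386155, p(55)=451276, p(56)=526823, p(57)=614154, p(58)=715220, p(59)=831820, p(60)=966467, p(61)=1121505, p(62)=1300156, p(63)=1505499, p(64)=1741630, p(65)=2012558, p(66)=2323520, p(67)=2679689, p(68)=3087735, p(69)=3554345, p(70)=4087968, p(71)=4697205, p(72)=5392783, p(73)=6185689, p(74)=7089500, p(75)=8118264, p(76)=9289091, p(77)=10619863, p(78)=12132164, p(79)=13848650, p(80)=15796476, p(81)=18004327, p(82)=20506255, p(83)=23338469, p(84)=26543660, p(85)=30167357, p(86)=34262962, p(87)=38887673, p(88)=44108109, p(89)=49995925, p(90)=56634173, p(91)=64112359, p(92)=72533807, p(93)=82010177, p(94)=92669720, p(95)=104651419, p(96)=118114304, p(97)=133230930, p(98)=150198136, p(99)=169229875, p(100)=190569292, p(101)=214481126, p(102)=241265379, p(103)=271248950, p(104)=304801365, p(105)=342325709, p(106)=384276336, p(107)=431149389, p(108)=483502844, p(109)=541946240, p(110)=607163746, p(111)=679903203, p(112)=761002156, p(113)=851376628, p(114)=952050665, p(115)=1064144451, p(116)=1188908248, p(117)=1327710076, p(118)=1482074143, p(119)=1653668665, p(120)=1844349560, p(121)=2056148051, p(122)=2291320912, p(123)=2552338241, p(124)=2841940500, p(125)=3163127352, p(126)=3519222692, p(127)=3913864295, p(128)=4351078600, p(129)=4835271870, p(130)=5371315400, p(131)=5964539504, p(132)=6620830889, p(133)=7346629512, p(134)=8149040695, p(135)=9035836076, p(136)=10015581680, p(137)=11097645016, p(138)=12292341831, p(139)=13610949895, p(140)=15065878135, p(141)=16670689208, p(142)=18440293320, p(143)=20390982757, p(144)=22540654445, p(145)=24908858009, p(146)=27517052599, p(147)=30388671978, p(148)=33549419497, p(149)=37027355200, p(150)=40853235313, p(151)=45060624582, p(152)=49686288421, p(153)=54770336324, p(154)=60356673280, p(155)=66493182097, p(156)=73232243759, p(157)=80630964769, p(158)=88751778802, p(159)=97662728555, p(160)=107438159466, p(161)=118159068427, p(162)=129913904637, p(163)=142798995930, p(164)=156919475295, p(165)=172389800255, p(166)=189334822579, p(167)=207890420102, p(168)=228204732751, p(169)=250438925115, p(170)=274768617130, p(171)=301384802048, p(172)=330495499613, p(173)=362326859895, p(174)=397125074750, p(175)=435157697830, p(176)=476715857290, p(177)=522115831195, p(178)=571701605655, p(179)=625846753120, p(180)=684957390936, p(181)=749474411781, p(182)=819876908323.
Final step: p(183) = p(182) + p(181) - p(178) - p(176) + p(171) + p(168) - p(161) - p(157) + p(148) + p(143) - p(132) - p(126) + p(113) + p(106) - p(91) - p(83) + p(66) + p(57) - p(38) - p(28) + p(7)
= 819876908323 + 749474411781 - 571701605655 - 476715857290 + 301384802048 + 228204732751 - 118159068427 - 80630964769 + 33549419497 + 20390982757 - 6620830889 - 3519222692 + 851376628 + 384276336 - 64112359 - 23338469 + 2323520 + 614154 - 26015 - 3718 + 15
= 896684817527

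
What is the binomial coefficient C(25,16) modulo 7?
4

Using Lucas' theorem:
Write n=25 and k=16 in base 7:
n in base 7: [3, 4]
k in base 7: [2, 2]
C(25,16) mod 7 = ∏ C(n_i, k_i) mod 7
Digit binomials (mod 7): C(3,2) = 3; C(4,2) = 6
Product: 3 × 6 = 18 ≡ 4 (mod 7)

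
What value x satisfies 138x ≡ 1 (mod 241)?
124

gcd(138, 241) = 1, so the inverse exists.
Extended Euclidean algorithm on (241, 138):
241 = 1 × 138 + 103  ⟹  103 = (1)·241 + (-1)·138
138 = 1 × 103 + 35  ⟹  35 = (-1)·241 + (2)·138
103 = 2 × 35 + 33  ⟹  33 = (3)·241 + (-5)·138
35 = 1 × 33 + 2  ⟹  2 = (-4)·241 + (7)·138
33 = 16 × 2 + 1  ⟹  1 = (67)·241 + (-117)·138
So (-117)·138 ≡ 1 (mod 241), i.e. 138^(-1) ≡ -117 ≡ 124 (mod 241).
Check: 138 × 124 = 17112 ≡ 1 (mod 241)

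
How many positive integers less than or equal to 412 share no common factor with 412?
204

412 = 2^2 × 103
φ(n) = n × ∏(1 - 1/p) for each prime p dividing n
φ(412) = 412 × (1 - 1/2) × (1 - 1/103) = 204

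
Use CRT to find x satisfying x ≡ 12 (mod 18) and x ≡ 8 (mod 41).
336

Using Chinese Remainder Theorem:
M = 18 × 41 = 738
M1 = 41, M2 = 18
y1 = 41^(-1) mod 18 = 11
y2 = 18^(-1) mod 41 = 16
x = (12×41×11 + 8×18×16) mod 738 = 336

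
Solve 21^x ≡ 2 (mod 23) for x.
12

Baby-step giant-step with step n = ⌈√23⌉ = 5.
Baby steps 21^j mod 23 (j:value) for j=0..4: 0:1, 1:21, 2:4, 3:15, 4:16.
Giant-step multiplier: 21^(-5) ≡ 21^(22-5) = 21^17 ≡ 5 (mod 23).
Giant steps γ_i = 2·5^i mod 23: γ_0=2, γ_1=10, γ_2=4 (in table at j=2).
x = i·n + j = 2·5 + 2 = 12.
Check: 21^12 ≡ 2 (mod 23).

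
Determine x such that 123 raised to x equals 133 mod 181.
150

Baby-step giant-step with step n = ⌈√181⌉ = 14.
Baby steps 123^j mod 181 (j:value) for j=0..13: 0:1, 1:123, 2:106, 3:6, 4:14, 5:93, 6:36, 7:84, 8:15, 9:35, 10:142, 11:90, 12:29, 13:128.
Giant-step multiplier: 123^(-14) ≡ 123^(180-14) = 123^166 ≡ 60 (mod 181).
Giant steps γ_i = 133·60^i mod 181: γ_0=133, γ_1=16, γ_2=55, γ_3=42, γ_4=167, γ_5=65, γ_6=99, γ_7=148, γ_8=11, γ_9=117, γ_10=142 (in table at j=10).
x = i·n + j = 10·14 + 10 = 150.
Check: 123^150 ≡ 133 (mod 181).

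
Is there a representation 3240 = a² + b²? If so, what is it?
18² + 54² (a=18, b=54)

Factorization: 3240 = 2^3 × 3^4 × 5
By Fermat: n is sum of two squares iff every prime p ≡ 3 (mod 4) appears to even power.
All primes ≡ 3 (mod 4) appear to even power.
Search a = 0, 1, 2, … for 3240 - a² a perfect square: first hit at a = 18: 3240 - 324 = 2916 = 54².
3240 = 18² + 54² = 324 + 2916 ✓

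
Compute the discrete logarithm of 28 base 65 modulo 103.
32

Baby-step giant-step with step n = ⌈√103⌉ = 11.
Baby steps 65^j mod 103 (j:value) for j=0..10: 0:1, 1:65, 2:2, 3:27, 4:4, 5:54, 6:8, 7:5, 8:16, 9:10, 10:32.
Giant-step multiplier: 65^(-11) ≡ 65^(102-11) = 65^91 ≡ 67 (mod 103).
Giant steps γ_i = 28·67^i mod 103: γ_0=28, γ_1=22, γ_2=32 (in table at j=10).
x = i·n + j = 2·11 + 10 = 32.
Check: 65^32 ≡ 28 (mod 103).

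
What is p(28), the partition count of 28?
3718

p(n) counts ways to write n as a sum of positive integers (order ignored).
Euler's pentagonal recurrence: p(k) = p(k-1) + p(k-2) - p(k-5) - p(k-7) + p(k-12) + p(k-15) - ... (offsets j(3j∓1)/2, signs ++--, p(0)=1, p(<0)=0).
DP table for k = 0..27: p(0)=1, p(1)=1, p(2)=2, p(3)=3, p(4)=5, p(5)=7, p(6)=11, p(7)=15, p(8)=22, p(9)=30, p(10)=42, p(11)=56, p(12)=77, p(13)=101, p(14)=135, p(15)=176, p(16)=231, p(17)=297, p(18)=385, p(19)=490, p(20)=627, p(21)=792, p(22)=1002, p(23)=1255, p(24)=1575, p(25)=1958, p(26)=2436, p(27)=3010.
Final step: p(28) = p(27) + p(26) - p(23) - p(21) + p(16) + p(13) - p(6) - p(2)
= 3010 + 2436 - 1255 - 792 + 231 + 101 - 11 - 2
= 3718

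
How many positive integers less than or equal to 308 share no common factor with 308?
120

308 = 2^2 × 7 × 11
φ(n) = n × ∏(1 - 1/p) for each prime p dividing n
φ(308) = 308 × (1 - 1/2) × (1 - 1/7) × (1 - 1/11) = 120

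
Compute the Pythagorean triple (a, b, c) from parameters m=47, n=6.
(2173, 564, 2245)

Euclid's formula: a = m² - n², b = 2mn, c = m² + n²
m = 47, n = 6
a = 47² - 6² = 2209 - 36 = 2173
b = 2 × 47 × 6 = 564
c = 47² + 6² = 2209 + 36 = 2245
Verification: 2173² + 564² = 4721929 + 318096 = 5040025 = 2245² ✓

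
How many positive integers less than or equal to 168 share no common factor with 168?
48

168 = 2^3 × 3 × 7
φ(n) = n × ∏(1 - 1/p) for each prime p dividing n
φ(168) = 168 × (1 - 1/2) × (1 - 1/3) × (1 - 1/7) = 48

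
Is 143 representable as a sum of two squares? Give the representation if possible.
Not possible

Factorization: 143 = 11 × 13
By Fermat: n is sum of two squares iff every prime p ≡ 3 (mod 4) appears to even power.
Prime(s) ≡ 3 (mod 4) with odd exponent: [(11, 1)]
Therefore 143 cannot be expressed as a² + b².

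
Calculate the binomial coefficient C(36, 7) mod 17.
0

Using Lucas' theorem:
Write n=36 and k=7 in base 17:
n in base 17: [2, 2]
k in base 17: [0, 7]
C(36,7) mod 17 = ∏ C(n_i, k_i) mod 17
Digit binomials (mod 17): C(2,0) = 1; C(2,7) = 0 (k_i > n_i)
Product: 1 × 0 = 0 ≡ 0 (mod 17)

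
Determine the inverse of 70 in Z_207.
139

gcd(70, 207) = 1, so the inverse exists.
Extended Euclidean algorithm on (207, 70):
207 = 2 × 70 + 67  ⟹  67 = (1)·207 + (-2)·70
70 = 1 × 67 + 3  ⟹  3 = (-1)·207 + (3)·70
67 = 22 × 3 + 1  ⟹  1 = (23)·207 + (-68)·70
So (-68)·70 ≡ 1 (mod 207), i.e. 70^(-1) ≡ -68 ≡ 139 (mod 207).
Check: 70 × 139 = 9730 ≡ 1 (mod 207)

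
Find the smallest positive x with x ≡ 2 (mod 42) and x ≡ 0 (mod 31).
1178

Using Chinese Remainder Theorem:
M = 42 × 31 = 1302
M1 = 31, M2 = 42
y1 = 31^(-1) mod 42 = 19
y2 = 42^(-1) mod 31 = 17
x = (2×31×19 + 0×42×17) mod 1302 = 1178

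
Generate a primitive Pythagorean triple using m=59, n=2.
(3477, 236, 3485)

Euclid's formula: a = m² - n², b = 2mn, c = m² + n²
m = 59, n = 2
a = 59² - 2² = 3481 - 4 = 3477
b = 2 × 59 × 2 = 236
c = 59² + 2² = 3481 + 4 = 3485
Verification: 3477² + 236² = 12089529 + 55696 = 12145225 = 3485² ✓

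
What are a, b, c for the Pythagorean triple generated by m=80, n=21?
(5959, 3360, 6841)

Euclid's formula: a = m² - n², b = 2mn, c = m² + n²
m = 80, n = 21
a = 80² - 21² = 6400 - 441 = 5959
b = 2 × 80 × 21 = 3360
c = 80² + 21² = 6400 + 441 = 6841
Verification: 5959² + 3360² = 35509681 + 11289600 = 46799281 = 6841² ✓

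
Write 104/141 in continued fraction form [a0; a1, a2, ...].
[0; 1, 2, 1, 4, 3, 2]

Euclidean algorithm steps:
104 = 0 × 141 + 104
141 = 1 × 104 + 37
104 = 2 × 37 + 30
37 = 1 × 30 + 7
30 = 4 × 7 + 2
7 = 3 × 2 + 1
2 = 2 × 1 + 0
Continued fraction: [0; 1, 2, 1, 4, 3, 2]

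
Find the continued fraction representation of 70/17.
[4; 8, 2]

Euclidean algorithm steps:
70 = 4 × 17 + 2
17 = 8 × 2 + 1
2 = 2 × 1 + 0
Continued fraction: [4; 8, 2]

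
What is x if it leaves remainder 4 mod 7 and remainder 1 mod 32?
193

Using Chinese Remainder Theorem:
M = 7 × 32 = 224
M1 = 32, M2 = 7
y1 = 32^(-1) mod 7 = 2
y2 = 7^(-1) mod 32 = 23
x = (4×32×2 + 1×7×23) mod 224 = 193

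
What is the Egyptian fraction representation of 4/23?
1/6 + 1/138

Greedy algorithm:
4/23: ceiling(23/4) = 6, use 1/6
1/138: ceiling(138/1) = 138, use 1/138
Result: 4/23 = 1/6 + 1/138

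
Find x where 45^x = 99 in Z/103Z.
25

Baby-step giant-step with step n = ⌈√103⌉ = 11.
Baby steps 45^j mod 103 (j:value) for j=0..10: 0:1, 1:45, 2:68, 3:73, 4:92, 5:20, 6:76, 7:21, 8:18, 9:89, 10:91.
Giant-step multiplier: 45^(-11) ≡ 45^(102-11) = 45^91 ≡ 70 (mod 103).
Giant steps γ_i = 99·70^i mod 103: γ_0=99, γ_1=29, γ_2=73 (in table at j=3).
x = i·n + j = 2·11 + 3 = 25.
Check: 45^25 ≡ 99 (mod 103).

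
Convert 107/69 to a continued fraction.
[1; 1, 1, 4, 2, 3]

Euclidean algorithm steps:
107 = 1 × 69 + 38
69 = 1 × 38 + 31
38 = 1 × 31 + 7
31 = 4 × 7 + 3
7 = 2 × 3 + 1
3 = 3 × 1 + 0
Continued fraction: [1; 1, 1, 4, 2, 3]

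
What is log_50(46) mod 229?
154

Baby-step giant-step with step n = ⌈√229⌉ = 16.
Baby steps 50^j mod 229 (j:value) for j=0..15: 0:1, 1:50, 2:210, 3:195, 4:132, 5:188, 6:11, 7:92, 8:20, 9:84, 10:78, 11:7, 12:121, 13:96, 14:220, 15:8.
Giant-step multiplier: 50^(-16) ≡ 50^(228-16) = 50^212 ≡ 75 (mod 229).
Giant steps γ_i = 46·75^i mod 229: γ_0=46, γ_1=15, γ_2=209, γ_3=103, γ_4=168, γ_5=5, γ_6=146, γ_7=187, γ_8=56, γ_9=78 (in table at j=10).
x = i·n + j = 9·16 + 10 = 154.
Check: 50^154 ≡ 46 (mod 229).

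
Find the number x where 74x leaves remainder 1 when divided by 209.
161

gcd(74, 209) = 1, so the inverse exists.
Extended Euclidean algorithm on (209, 74):
209 = 2 × 74 + 61  ⟹  61 = (1)·209 + (-2)·74
74 = 1 × 61 + 13  ⟹  13 = (-1)·209 + (3)·74
61 = 4 × 13 + 9  ⟹  9 = (5)·209 + (-14)·74
13 = 1 × 9 + 4  ⟹  4 = (-6)·209 + (17)·74
9 = 2 × 4 + 1  ⟹  1 = (17)·209 + (-48)·74
So (-48)·74 ≡ 1 (mod 209), i.e. 74^(-1) ≡ -48 ≡ 161 (mod 209).
Check: 74 × 161 = 11914 ≡ 1 (mod 209)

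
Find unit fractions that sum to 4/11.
1/3 + 1/33

Greedy algorithm:
4/11: ceiling(11/4) = 3, use 1/3
1/33: ceiling(33/1) = 33, use 1/33
Result: 4/11 = 1/3 + 1/33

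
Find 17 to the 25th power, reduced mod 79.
14

Repeated squaring. Binary of 25 = 11001.
17^1 ≡ 17 (mod 79); 17^2 ≡ 52 (mod 79); 17^4 ≡ 18 (mod 79); 17^8 ≡ 8 (mod 79); 17^16 ≡ 64 (mod 79)
17^25 = 17^1 × 17^8 × 17^16 ≡ 14 (mod 79)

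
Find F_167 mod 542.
161

Matrix identity: Q^n = [[F_(n+1), F_n], [F_n, F_(n-1)]] with Q = [[1,1],[1,0]].
n = 167 = 10100111₂. Square-and-multiply, entries mod 542:
Q^1 = [[1,1],[1,0]]
Q^2 = (Q^1)² = [[2,1],[1,1]]
Q^5 = (Q^2)²·Q = [[8,5],[5,3]]
Q^10 = (Q^5)² = [[89,55],[55,34]]
Q^20 = (Q^10)² = [[106,261],[261,387]]
Q^41 = (Q^20)²·Q = [[444,225],[225,219]]
Q^83 = (Q^41)²·Q = [[192,67],[67,125]]
Q^167 = (Q^83)²·Q = [[262,161],[161,101]]
F_167 mod 542 = Q^167[0][1] = 161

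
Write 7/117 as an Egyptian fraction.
1/17 + 1/995 + 1/1979055

Greedy algorithm:
7/117: ceiling(117/7) = 17, use 1/17
2/1989: ceiling(1989/2) = 995, use 1/995
1/1979055: ceiling(1979055/1) = 1979055, use 1/1979055
Result: 7/117 = 1/17 + 1/995 + 1/1979055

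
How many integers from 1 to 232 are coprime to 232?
112

232 = 2^3 × 29
φ(n) = n × ∏(1 - 1/p) for each prime p dividing n
φ(232) = 232 × (1 - 1/2) × (1 - 1/29) = 112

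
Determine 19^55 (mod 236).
63

Repeated squaring. Binary of 55 = 110111.
19^1 ≡ 19 (mod 236); 19^2 ≡ 125 (mod 236); 19^4 ≡ 49 (mod 236); 19^8 ≡ 41 (mod 236); 19^16 ≡ 29 (mod 236); 19^32 ≡ 133 (mod 236)
19^55 = 19^1 × 19^2 × 19^4 × 19^16 × 19^32 ≡ 63 (mod 236)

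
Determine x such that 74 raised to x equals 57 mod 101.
45

Baby-step giant-step with step n = ⌈√101⌉ = 11.
Baby steps 74^j mod 101 (j:value) for j=0..10: 0:1, 1:74, 2:22, 3:12, 4:80, 5:62, 6:43, 7:51, 8:37, 9:11, 10:6.
Giant-step multiplier: 74^(-11) ≡ 74^(100-11) = 74^89 ≡ 48 (mod 101).
Giant steps γ_i = 57·48^i mod 101: γ_0=57, γ_1=9, γ_2=28, γ_3=31, γ_4=74 (in table at j=1).
x = i·n + j = 4·11 + 1 = 45.
Check: 74^45 ≡ 57 (mod 101).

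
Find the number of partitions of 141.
16670689208

p(n) counts ways to write n as a sum of positive integers (order ignored).
Euler's pentagonal recurrence: p(k) = p(k-1) + p(k-2) - p(k-5) - p(k-7) + p(k-12) + p(k-15) - ... (offsets j(3j∓1)/2, signs ++--, p(0)=1, p(<0)=0).
DP table for k = 0..140: p(0)=1, p(1)=1, p(2)=2, p(3)=3, p(4)=5, p(5)=7, p(6)=11, p(7)=15, p(8)=22, p(9)=30, p(10)=42, p(11)=56, p(12)=77, p(13)=101, p(14)=135, p(15)=176, p(16)=231, p(17)=297, p(18)=385, p(19)=490, p(20)=627, p(21)=792, p(22)=1002, p(23)=1255, p(24)=1575, p(25)=1958, p(26)=2436, p(27)=3010, p(28)=3718, p(29)=4565, p(30)=5604, p(31)=6842, p(32)=8349, p(33)=10143, p(34)=12310, p(35)=14883, p(36)=17977, p(37)=21637, p(38)=26015, p(39)=31185, p(40)=37338, p(41)=44583, p(42)=53174, p(43)=63261, p(44)=75175, p(45)=89134, p(46)=105558, p(47)=124754, p(48)=147273, p(49)=173525, p(50)=204226, p(51)=239943, p(52)=281589, p(53)=329931, p(54)=386155, p(55)=451276, p(56)=526823, p(57)=614154, p(58)=715220, p(59)=831820, p(60)=966467, p(61)=1121505, p(62)=1300156, p(63)=1505499, p(64)=1741630, p(65)=2012558, p(66)=2323520, p(67)=2679689, p(68)=3087735, p(69)=3554345, p(70)=4087968, p(71)=4697205, p(72)=5392783, p(73)=6185689, p(74)=7089500, p(75)=8118264, p(76)=9289091, p(77)=10619863, p(78)=12132164, p(79)=13848650, p(80)=15796476, p(81)=18004327, p(82)=20506255, p(83)=23338469, p(84)=26543660, p(85)=30167357, p(86)=34262962, p(87)=38887673, p(88)=44108109, p(89)=49995925, p(90)=56634173, p(91)=64112359, p(92)=72533807, p(93)=82010177, p(94)=92669720, p(95)=104651419, p(96)=118114304, p(97)=133230930, p(98)=150198136, p(99)=169229875, p(100)=190569292, p(101)=214481126, p(102)=241265379, p(103)=271248950, p(104)=304801365, p(105)=342325709, p(106)=384276336, p(107)=431149389, p(108)=483502844, p(109)=541946240, p(110)=607163746, p(111)=679903203, p(112)=761002156, p(113)=851376628, p(114)=952050665, p(115)=1064144451, p(116)=1188908248, p(117)=1327710076, p(118)=1482074143, p(119)=1653668665, p(120)=1844349560, p(121)=2056148051, p(122)=2291320912, p(123)=2552338241, p(124)=2841940500, p(125)=3163127352, p(126)=3519222692, p(127)=3913864295, p(128)=4351078600, p(129)=4835271870, p(130)=5371315400, p(131)=5964539504, p(132)=6620830889, p(133)=7346629512, p(134)=8149040695, p(135)=9035836076, p(136)=10015581680, p(137)=11097645016, p(138)=12292341831, p(139)=13610949895, p(140)=15065878135.
Final step: p(141) = p(140) + p(139) - p(136) - p(134) + p(129) + p(126) - p(119) - p(115) + p(106) + p(101) - p(90) - p(84) + p(71) + p(64) - p(49) - p(41) + p(24) + p(15)
= 15065878135 + 13610949895 - 10015581680 - 8149040695 + 4835271870 + 3519222692 - 1653668665 - 1064144451 + 384276336 + 214481126 - 56634173 - 26543660 + 4697205 + 1741630 - 173525 - 44583 + 1575 + 176
= 16670689208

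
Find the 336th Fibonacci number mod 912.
144

Matrix identity: Q^n = [[F_(n+1), F_n], [F_n, F_(n-1)]] with Q = [[1,1],[1,0]].
n = 336 = 101010000₂. Square-and-multiply, entries mod 912:
Q^1 = [[1,1],[1,0]]
Q^2 = (Q^1)² = [[2,1],[1,1]]
Q^5 = (Q^2)²·Q = [[8,5],[5,3]]
Q^10 = (Q^5)² = [[89,55],[55,34]]
Q^21 = (Q^10)²·Q = [[383,2],[2,381]]
Q^42 = (Q^21)² = [[773,616],[616,157]]
Q^84 = (Q^42)² = [[233,144],[144,89]]
Q^168 = (Q^84)² = [[241,768],[768,385]]
Q^336 = (Q^168)² = [[385,144],[144,241]]
F_336 mod 912 = Q^336[0][1] = 144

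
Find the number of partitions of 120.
1844349560

p(n) counts ways to write n as a sum of positive integers (order ignored).
Euler's pentagonal recurrence: p(k) = p(k-1) + p(k-2) - p(k-5) - p(k-7) + p(k-12) + p(k-15) - ... (offsets j(3j∓1)/2, signs ++--, p(0)=1, p(<0)=0).
DP table for k = 0..119: p(0)=1, p(1)=1, p(2)=2, p(3)=3, p(4)=5, p(5)=7, p(6)=11, p(7)=15, p(8)=22, p(9)=30, p(10)=42, p(11)=56, p(12)=77, p(13)=101, p(14)=135, p(15)=176, p(16)=231, p(17)=297, p(18)=385, p(19)=490, p(20)=627, p(21)=792, p(22)=1002, p(23)=1255, p(24)=1575, p(25)=1958, p(26)=2436, p(27)=3010, p(28)=3718, p(29)=4565, p(30)=5604, p(31)=6842, p(32)=8349, p(33)=10143, p(34)=12310, p(35)=14883, p(36)=17977, p(37)=21637, p(38)=26015, p(39)=31185, p(40)=37338, p(41)=44583, p(42)=53174, p(43)=63261, p(44)=75175, p(45)=89134, p(46)=105558, p(47)=124754, p(48)=147273, p(49)=173525, p(50)=204226, p(51)=239943, p(52)=281589, p(53)=329931, p(54)=386155, p(55)=451276, p(56)=526823, p(57)=614154, p(58)=715220, p(59)=831820, p(60)=966467, p(61)=1121505, p(62)=1300156, p(63)=1505499, p(64)=1741630, p(65)=2012558, p(66)=2323520, p(67)=2679689, p(68)=3087735, p(69)=3554345, p(70)=4087968, p(71)=4697205, p(72)=5392783, p(73)=6185689, p(74)=7089500, p(75)=8118264, p(76)=9289091, p(77)=10619863, p(78)=12132164, p(79)=13848650, p(80)=15796476, p(81)=18004327, p(82)=20506255, p(83)=23338469, p(84)=26543660, p(85)=30167357, p(86)=34262962, p(87)=38887673, p(88)=44108109, p(89)=49995925, p(90)=56634173, p(91)=64112359, p(92)=72533807, p(93)=82010177, p(94)=92669720, p(95)=104651419, p(96)=118114304, p(97)=133230930, p(98)=150198136, p(99)=169229875, p(100)=190569292, p(101)=214481126, p(102)=241265379, p(103)=271248950, p(104)=304801365, p(105)=342325709, p(106)=384276336, p(107)=431149389, p(108)=483502844, p(109)=541946240, p(110)=607163746, p(111)=679903203, p(112)=761002156, p(113)=851376628, p(114)=952050665, p(115)=1064144451, p(116)=1188908248, p(117)=1327710076, p(118)=1482074143, p(119)=1653668665.
Final step: p(120) = p(119) + p(118) - p(115) - p(113) + p(108) + p(105) - p(98) - p(94) + p(85) + p(80) - p(69) - p(63) + p(50) + p(43) - p(28) - p(20) + p(3)
= 1653668665 + 1482074143 - 1064144451 - 851376628 + 483502844 + 342325709 - 150198136 - 92669720 + 30167357 + 15796476 - 3554345 - 1505499 + 204226 + 63261 - 3718 - 627 + 3
= 1844349560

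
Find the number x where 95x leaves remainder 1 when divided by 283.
143

gcd(95, 283) = 1, so the inverse exists.
Extended Euclidean algorithm on (283, 95):
283 = 2 × 95 + 93  ⟹  93 = (1)·283 + (-2)·95
95 = 1 × 93 + 2  ⟹  2 = (-1)·283 + (3)·95
93 = 46 × 2 + 1  ⟹  1 = (47)·283 + (-140)·95
So (-140)·95 ≡ 1 (mod 283), i.e. 95^(-1) ≡ -140 ≡ 143 (mod 283).
Check: 95 × 143 = 13585 ≡ 1 (mod 283)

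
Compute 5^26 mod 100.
25

Repeated squaring. Binary of 26 = 11010.
5^1 ≡ 5 (mod 100); 5^2 ≡ 25 (mod 100); 5^4 ≡ 25 (mod 100); 5^8 ≡ 25 (mod 100); 5^16 ≡ 25 (mod 100)
5^26 = 5^2 × 5^8 × 5^16 ≡ 25 (mod 100)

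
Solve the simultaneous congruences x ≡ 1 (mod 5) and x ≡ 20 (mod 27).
101

Using Chinese Remainder Theorem:
M = 5 × 27 = 135
M1 = 27, M2 = 5
y1 = 27^(-1) mod 5 = 3
y2 = 5^(-1) mod 27 = 11
x = (1×27×3 + 20×5×11) mod 135 = 101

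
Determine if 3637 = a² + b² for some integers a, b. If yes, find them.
39² + 46² (a=39, b=46)

Factorization: 3637 = 3637
By Fermat: n is sum of two squares iff every prime p ≡ 3 (mod 4) appears to even power.
All primes ≡ 3 (mod 4) appear to even power.
Search a = 0, 1, 2, … for 3637 - a² a perfect square: first hit at a = 39: 3637 - 1521 = 2116 = 46².
3637 = 39² + 46² = 1521 + 2116 ✓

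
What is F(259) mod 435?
71

Matrix identity: Q^n = [[F_(n+1), F_n], [F_n, F_(n-1)]] with Q = [[1,1],[1,0]].
n = 259 = 100000011₂. Square-and-multiply, entries mod 435:
Q^1 = [[1,1],[1,0]]
Q^2 = (Q^1)² = [[2,1],[1,1]]
Q^4 = (Q^2)² = [[5,3],[3,2]]
Q^8 = (Q^4)² = [[34,21],[21,13]]
Q^16 = (Q^8)² = [[292,117],[117,175]]
Q^32 = (Q^16)² = [[208,264],[264,379]]
Q^64 = (Q^32)² = [[295,108],[108,187]]
Q^129 = (Q^64)²·Q = [[235,379],[379,291]]
Q^259 = (Q^129)²·Q = [[195,71],[71,124]]
F_259 mod 435 = Q^259[0][1] = 71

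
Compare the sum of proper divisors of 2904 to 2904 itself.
abundant

Proper divisors of 2904: sum = 1 + 2 + 3 + 4 + 6 + 8 + 11 + 12 + ... + 484 + 726 + 968 + 1452 (23 divisors) = 5076
Since 5076 > 2904, 2904 is abundant.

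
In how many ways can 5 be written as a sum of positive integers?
7

p(n) counts ways to write n as a sum of positive integers (order ignored).
Examples: 5; 4 + 1; 3 + 2; 3 + 1 + 1; 2 + 2 + 1; ... (7 total)
p(5) = 7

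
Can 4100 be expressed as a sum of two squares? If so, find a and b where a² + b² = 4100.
2² + 64² (a=2, b=64)

Factorization: 4100 = 2^2 × 5^2 × 41
By Fermat: n is sum of two squares iff every prime p ≡ 3 (mod 4) appears to even power.
All primes ≡ 3 (mod 4) appear to even power.
Search a = 0, 1, 2, … for 4100 - a² a perfect square: first hit at a = 2: 4100 - 4 = 4096 = 64².
4100 = 2² + 64² = 4 + 4096 ✓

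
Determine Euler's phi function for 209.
180

209 = 11 × 19
φ(n) = n × ∏(1 - 1/p) for each prime p dividing n
φ(209) = 209 × (1 - 1/11) × (1 - 1/19) = 180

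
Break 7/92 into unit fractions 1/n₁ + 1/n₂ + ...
1/14 + 1/215 + 1/138460

Greedy algorithm:
7/92: ceiling(92/7) = 14, use 1/14
3/644: ceiling(644/3) = 215, use 1/215
1/138460: ceiling(138460/1) = 138460, use 1/138460
Result: 7/92 = 1/14 + 1/215 + 1/138460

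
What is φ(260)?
96

260 = 2^2 × 5 × 13
φ(n) = n × ∏(1 - 1/p) for each prime p dividing n
φ(260) = 260 × (1 - 1/2) × (1 - 1/5) × (1 - 1/13) = 96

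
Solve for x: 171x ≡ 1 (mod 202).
13

gcd(171, 202) = 1, so the inverse exists.
Extended Euclidean algorithm on (202, 171):
202 = 1 × 171 + 31  ⟹  31 = (1)·202 + (-1)·171
171 = 5 × 31 + 16  ⟹  16 = (-5)·202 + (6)·171
31 = 1 × 16 + 15  ⟹  15 = (6)·202 + (-7)·171
16 = 1 × 15 + 1  ⟹  1 = (-11)·202 + (13)·171
So (13)·171 ≡ 1 (mod 202), i.e. 171^(-1) ≡ 13 (mod 202).
Check: 171 × 13 = 2223 ≡ 1 (mod 202)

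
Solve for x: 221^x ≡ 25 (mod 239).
48

Baby-step giant-step with step n = ⌈√239⌉ = 16.
Baby steps 221^j mod 239 (j:value) for j=0..15: 0:1, 1:221, 2:85, 3:143, 4:55, 5:205, 6:134, 7:217, 8:157, 9:42, 10:200, 11:224, 12:31, 13:159, 14:6, 15:131.
Giant-step multiplier: 221^(-16) ≡ 221^(238-16) = 221^222 ≡ 127 (mod 239).
Giant steps γ_i = 25·127^i mod 239: γ_0=25, γ_1=68, γ_2=32, γ_3=1 (in table at j=0).
x = i·n + j = 3·16 + 0 = 48.
Check: 221^48 ≡ 25 (mod 239).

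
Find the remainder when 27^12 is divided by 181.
59

Repeated squaring. Binary of 12 = 1100.
27^1 ≡ 27 (mod 181); 27^2 ≡ 5 (mod 181); 27^4 ≡ 25 (mod 181); 27^8 ≡ 82 (mod 181)
27^12 = 27^4 × 27^8 ≡ 59 (mod 181)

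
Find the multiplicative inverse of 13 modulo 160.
37

gcd(13, 160) = 1, so the inverse exists.
Extended Euclidean algorithm on (160, 13):
160 = 12 × 13 + 4  ⟹  4 = (1)·160 + (-12)·13
13 = 3 × 4 + 1  ⟹  1 = (-3)·160 + (37)·13
So (37)·13 ≡ 1 (mod 160), i.e. 13^(-1) ≡ 37 (mod 160).
Check: 13 × 37 = 481 ≡ 1 (mod 160)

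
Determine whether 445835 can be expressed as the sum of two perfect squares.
Not possible

Factorization: 445835 = 5 × 13 × 19^3
By Fermat: n is sum of two squares iff every prime p ≡ 3 (mod 4) appears to even power.
Prime(s) ≡ 3 (mod 4) with odd exponent: [(19, 3)]
Therefore 445835 cannot be expressed as a² + b².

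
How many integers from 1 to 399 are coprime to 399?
216

399 = 3 × 7 × 19
φ(n) = n × ∏(1 - 1/p) for each prime p dividing n
φ(399) = 399 × (1 - 1/3) × (1 - 1/7) × (1 - 1/19) = 216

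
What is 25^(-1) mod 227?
109

gcd(25, 227) = 1, so the inverse exists.
Extended Euclidean algorithm on (227, 25):
227 = 9 × 25 + 2  ⟹  2 = (1)·227 + (-9)·25
25 = 12 × 2 + 1  ⟹  1 = (-12)·227 + (109)·25
So (109)·25 ≡ 1 (mod 227), i.e. 25^(-1) ≡ 109 (mod 227).
Check: 25 × 109 = 2725 ≡ 1 (mod 227)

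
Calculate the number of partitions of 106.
384276336

p(n) counts ways to write n as a sum of positive integers (order ignored).
Euler's pentagonal recurrence: p(k) = p(k-1) + p(k-2) - p(k-5) - p(k-7) + p(k-12) + p(k-15) - ... (offsets j(3j∓1)/2, signs ++--, p(0)=1, p(<0)=0).
DP table for k = 0..105: p(0)=1, p(1)=1, p(2)=2, p(3)=3, p(4)=5, p(5)=7, p(6)=11, p(7)=15, p(8)=22, p(9)=30, p(10)=42, p(11)=56, p(12)=77, p(13)=101, p(14)=135, p(15)=176, p(16)=231, p(17)=297, p(18)=385, p(19)=490, p(20)=627, p(21)=792, p(22)=1002, p(23)=1255, p(24)=1575, p(25)=1958, p(26)=2436, p(27)=3010, p(28)=3718, p(29)=4565, p(30)=5604, p(31)=6842, p(32)=8349, p(33)=10143, p(34)=12310, p(35)=14883, p(36)=17977, p(37)=21637, p(38)=26015, p(39)=31185, p(40)=37338, p(41)=44583, p(42)=53174, p(43)=63261, p(44)=75175, p(45)=89134, p(46)=105558, p(47)=124754, p(48)=147273, p(49)=173525, p(50)=204226, p(51)=239943, p(52)=281589, p(53)=329931, p(54)=386155, p(55)=451276, p(56)=526823, p(57)=614154, p(58)=715220, p(59)=831820, p(60)=966467, p(61)=1121505, p(62)=1300156, p(63)=1505499, p(64)=1741630, p(65)=2012558, p(66)=2323520, p(67)=2679689, p(68)=3087735, p(69)=3554345, p(70)=4087968, p(71)=4697205, p(72)=5392783, p(73)=6185689, p(74)=7089500, p(75)=8118264, p(76)=9289091, p(77)=10619863, p(78)=12132164, p(79)=13848650, p(80)=15796476, p(81)=18004327, p(82)=20506255, p(83)=23338469, p(84)=26543660, p(85)=30167357, p(86)=34262962, p(87)=38887673, p(88)=44108109, p(89)=49995925, p(90)=56634173, p(91)=64112359, p(92)=72533807, p(93)=82010177, p(94)=92669720, p(95)=104651419, p(96)=118114304, p(97)=133230930, p(98)=150198136, p(99)=169229875, p(100)=190569292, p(101)=214481126, p(102)=241265379, p(103)=271248950, p(104)=304801365, p(105)=342325709.
Final step: p(106) = p(105) + p(104) - p(101) - p(99) + p(94) + p(91) - p(84) - p(80) + p(71) + p(66) - p(55) - p(49) + p(36) + p(29) - p(14) - p(6)
= 342325709 + 304801365 - 214481126 - 169229875 + 92669720 + 64112359 - 26543660 - 15796476 + 4697205 + 2323520 - 451276 - 173525 + 17977 + 4565 - 135 - 11
= 384276336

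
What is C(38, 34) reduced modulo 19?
0

Using Lucas' theorem:
Write n=38 and k=34 in base 19:
n in base 19: [2, 0]
k in base 19: [1, 15]
C(38,34) mod 19 = ∏ C(n_i, k_i) mod 19
Digit binomials (mod 19): C(2,1) = 2; C(0,15) = 0 (k_i > n_i)
Product: 2 × 0 = 0 ≡ 0 (mod 19)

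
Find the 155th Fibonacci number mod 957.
929

Matrix identity: Q^n = [[F_(n+1), F_n], [F_n, F_(n-1)]] with Q = [[1,1],[1,0]].
n = 155 = 10011011₂. Square-and-multiply, entries mod 957:
Q^1 = [[1,1],[1,0]]
Q^2 = (Q^1)² = [[2,1],[1,1]]
Q^4 = (Q^2)² = [[5,3],[3,2]]
Q^9 = (Q^4)²·Q = [[55,34],[34,21]]
Q^19 = (Q^9)²·Q = [[66,353],[353,670]]
Q^38 = (Q^19)² = [[727,461],[461,266]]
Q^77 = (Q^38)²·Q = [[659,332],[332,327]]
Q^155 = (Q^77)²·Q = [[30,929],[929,58]]
F_155 mod 957 = Q^155[0][1] = 929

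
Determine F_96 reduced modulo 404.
300

Matrix identity: Q^n = [[F_(n+1), F_n], [F_n, F_(n-1)]] with Q = [[1,1],[1,0]].
n = 96 = 1100000₂. Square-and-multiply, entries mod 404:
Q^1 = [[1,1],[1,0]]
Q^3 = (Q^1)²·Q = [[3,2],[2,1]]
Q^6 = (Q^3)² = [[13,8],[8,5]]
Q^12 = (Q^6)² = [[233,144],[144,89]]
Q^24 = (Q^12)² = [[285,312],[312,377]]
Q^48 = (Q^24)² = [[1,100],[100,305]]
Q^96 = (Q^48)² = [[305,300],[300,5]]
F_96 mod 404 = Q^96[0][1] = 300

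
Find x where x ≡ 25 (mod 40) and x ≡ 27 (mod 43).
1145

Using Chinese Remainder Theorem:
M = 40 × 43 = 1720
M1 = 43, M2 = 40
y1 = 43^(-1) mod 40 = 27
y2 = 40^(-1) mod 43 = 14
x = (25×43×27 + 27×40×14) mod 1720 = 1145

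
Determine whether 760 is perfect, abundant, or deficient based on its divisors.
abundant

Proper divisors of 760: sum = 1 + 2 + 4 + 5 + 8 + 10 + 19 + 20 + 38 + 40 + 76 + 95 + 152 + 190 + 380 = 1040
Since 1040 > 760, 760 is abundant.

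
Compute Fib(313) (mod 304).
241

Matrix identity: Q^n = [[F_(n+1), F_n], [F_n, F_(n-1)]] with Q = [[1,1],[1,0]].
n = 313 = 100111001₂. Square-and-multiply, entries mod 304:
Q^1 = [[1,1],[1,0]]
Q^2 = (Q^1)² = [[2,1],[1,1]]
Q^4 = (Q^2)² = [[5,3],[3,2]]
Q^9 = (Q^4)²·Q = [[55,34],[34,21]]
Q^19 = (Q^9)²·Q = [[77,229],[229,152]]
Q^39 = (Q^19)²·Q = [[155,2],[2,153]]
Q^78 = (Q^39)² = [[13,8],[8,5]]
Q^156 = (Q^78)² = [[233,144],[144,89]]
Q^313 = (Q^156)²·Q = [[97,241],[241,160]]
F_313 mod 304 = Q^313[0][1] = 241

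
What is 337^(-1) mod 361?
15

gcd(337, 361) = 1, so the inverse exists.
Extended Euclidean algorithm on (361, 337):
361 = 1 × 337 + 24  ⟹  24 = (1)·361 + (-1)·337
337 = 14 × 24 + 1  ⟹  1 = (-14)·361 + (15)·337
So (15)·337 ≡ 1 (mod 361), i.e. 337^(-1) ≡ 15 (mod 361).
Check: 337 × 15 = 5055 ≡ 1 (mod 361)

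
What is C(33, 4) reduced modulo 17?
1

Using Lucas' theorem:
Write n=33 and k=4 in base 17:
n in base 17: [1, 16]
k in base 17: [0, 4]
C(33,4) mod 17 = ∏ C(n_i, k_i) mod 17
Digit binomials (mod 17): C(1,0) = 1; C(16,4) = 1820 ≡ 1
Product: 1 × 1 = 1 ≡ 1 (mod 17)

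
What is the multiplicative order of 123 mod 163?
18

163 is prime, so ord(123) divides φ(163) = 162.
Divisors of 162: 1, 2, 3, 6, 9, 18, 27, 54, 81, 162.
Repeated squaring: 123^1 ≡ 123, 123^2 ≡ 133, 123^4 ≡ 85, 123^8 ≡ 53, 123^16 ≡ 38, 123^32 ≡ 140, 123^64 ≡ 40, 123^128 ≡ 133 (mod 163).
Test 123^d mod 163 for each divisor d in increasing order:
123^1 ≡ 123
123^2 ≡ 133
123^3 = 123^2·123^1 ≡ 59
123^6 = 123^4·123^2 ≡ 58
123^9 = 123^8·123^1 ≡ 162
123^18 = 123^16·123^2 ≡ 1  ← first divisor giving 1
The order is 18.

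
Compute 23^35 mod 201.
194

Repeated squaring. Binary of 35 = 100011.
23^1 ≡ 23 (mod 201); 23^2 ≡ 127 (mod 201); 23^4 ≡ 49 (mod 201); 23^8 ≡ 190 (mod 201); 23^16 ≡ 121 (mod 201); 23^32 ≡ 169 (mod 201)
23^35 = 23^1 × 23^2 × 23^32 ≡ 194 (mod 201)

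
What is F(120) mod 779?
410

Matrix identity: Q^n = [[F_(n+1), F_n], [F_n, F_(n-1)]] with Q = [[1,1],[1,0]].
n = 120 = 1111000₂. Square-and-multiply, entries mod 779:
Q^1 = [[1,1],[1,0]]
Q^3 = (Q^1)²·Q = [[3,2],[2,1]]
Q^7 = (Q^3)²·Q = [[21,13],[13,8]]
Q^15 = (Q^7)²·Q = [[208,610],[610,377]]
Q^30 = (Q^15)² = [[157,68],[68,89]]
Q^60 = (Q^30)² = [[450,369],[369,81]]
Q^120 = (Q^60)² = [[575,410],[410,165]]
F_120 mod 779 = Q^120[0][1] = 410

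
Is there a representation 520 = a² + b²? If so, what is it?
6² + 22² (a=6, b=22)

Factorization: 520 = 2^3 × 5 × 13
By Fermat: n is sum of two squares iff every prime p ≡ 3 (mod 4) appears to even power.
All primes ≡ 3 (mod 4) appear to even power.
Search a = 0, 1, 2, … for 520 - a² a perfect square: first hit at a = 6: 520 - 36 = 484 = 22².
520 = 6² + 22² = 36 + 484 ✓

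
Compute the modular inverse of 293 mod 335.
327

gcd(293, 335) = 1, so the inverse exists.
Extended Euclidean algorithm on (335, 293):
335 = 1 × 293 + 42  ⟹  42 = (1)·335 + (-1)·293
293 = 6 × 42 + 41  ⟹  41 = (-6)·335 + (7)·293
42 = 1 × 41 + 1  ⟹  1 = (7)·335 + (-8)·293
So (-8)·293 ≡ 1 (mod 335), i.e. 293^(-1) ≡ -8 ≡ 327 (mod 335).
Check: 293 × 327 = 95811 ≡ 1 (mod 335)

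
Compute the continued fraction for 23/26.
[0; 1, 7, 1, 2]

Euclidean algorithm steps:
23 = 0 × 26 + 23
26 = 1 × 23 + 3
23 = 7 × 3 + 2
3 = 1 × 2 + 1
2 = 2 × 1 + 0
Continued fraction: [0; 1, 7, 1, 2]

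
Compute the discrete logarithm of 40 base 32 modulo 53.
10

Baby-step giant-step with step n = ⌈√53⌉ = 8.
Baby steps 32^j mod 53 (j:value) for j=0..7: 0:1, 1:32, 2:17, 3:14, 4:24, 5:26, 6:37, 7:18.
Giant-step multiplier: 32^(-8) ≡ 32^(52-8) = 32^44 ≡ 15 (mod 53).
Giant steps γ_i = 40·15^i mod 53: γ_0=40, γ_1=17 (in table at j=2).
x = i·n + j = 1·8 + 2 = 10.
Check: 32^10 ≡ 40 (mod 53).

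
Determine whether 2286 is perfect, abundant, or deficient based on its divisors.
abundant

Proper divisors of 2286: sum = 1 + 2 + 3 + 6 + 9 + 18 + 127 + 254 + 381 + 762 + 1143 = 2706
Since 2706 > 2286, 2286 is abundant.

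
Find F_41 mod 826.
181

Matrix identity: Q^n = [[F_(n+1), F_n], [F_n, F_(n-1)]] with Q = [[1,1],[1,0]].
n = 41 = 101001₂. Square-and-multiply, entries mod 826:
Q^1 = [[1,1],[1,0]]
Q^2 = (Q^1)² = [[2,1],[1,1]]
Q^5 = (Q^2)²·Q = [[8,5],[5,3]]
Q^10 = (Q^5)² = [[89,55],[55,34]]
Q^20 = (Q^10)² = [[208,157],[157,51]]
Q^41 = (Q^20)²·Q = [[370,181],[181,189]]
F_41 mod 826 = Q^41[0][1] = 181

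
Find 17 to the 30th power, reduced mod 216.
1

Repeated squaring. Binary of 30 = 11110.
17^1 ≡ 17 (mod 216); 17^2 ≡ 73 (mod 216); 17^4 ≡ 145 (mod 216); 17^8 ≡ 73 (mod 216); 17^16 ≡ 145 (mod 216)
17^30 = 17^2 × 17^4 × 17^8 × 17^16 ≡ 1 (mod 216)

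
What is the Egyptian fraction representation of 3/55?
1/19 + 1/523 + 1/546535

Greedy algorithm:
3/55: ceiling(55/3) = 19, use 1/19
2/1045: ceiling(1045/2) = 523, use 1/523
1/546535: ceiling(546535/1) = 546535, use 1/546535
Result: 3/55 = 1/19 + 1/523 + 1/546535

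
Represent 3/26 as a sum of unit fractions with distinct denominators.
1/9 + 1/234

Greedy algorithm:
3/26: ceiling(26/3) = 9, use 1/9
1/234: ceiling(234/1) = 234, use 1/234
Result: 3/26 = 1/9 + 1/234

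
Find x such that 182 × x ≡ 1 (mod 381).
224

gcd(182, 381) = 1, so the inverse exists.
Extended Euclidean algorithm on (381, 182):
381 = 2 × 182 + 17  ⟹  17 = (1)·381 + (-2)·182
182 = 10 × 17 + 12  ⟹  12 = (-10)·381 + (21)·182
17 = 1 × 12 + 5  ⟹  5 = (11)·381 + (-23)·182
12 = 2 × 5 + 2  ⟹  2 = (-32)·381 + (67)·182
5 = 2 × 2 + 1  ⟹  1 = (75)·381 + (-157)·182
So (-157)·182 ≡ 1 (mod 381), i.e. 182^(-1) ≡ -157 ≡ 224 (mod 381).
Check: 182 × 224 = 40768 ≡ 1 (mod 381)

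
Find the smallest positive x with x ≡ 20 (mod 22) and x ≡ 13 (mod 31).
416

Using Chinese Remainder Theorem:
M = 22 × 31 = 682
M1 = 31, M2 = 22
y1 = 31^(-1) mod 22 = 5
y2 = 22^(-1) mod 31 = 24
x = (20×31×5 + 13×22×24) mod 682 = 416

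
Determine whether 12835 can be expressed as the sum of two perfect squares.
Not possible

Factorization: 12835 = 5 × 17 × 151
By Fermat: n is sum of two squares iff every prime p ≡ 3 (mod 4) appears to even power.
Prime(s) ≡ 3 (mod 4) with odd exponent: [(151, 1)]
Therefore 12835 cannot be expressed as a² + b².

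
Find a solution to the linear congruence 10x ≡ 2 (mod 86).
x ≡ 26 (mod 43)

gcd(10, 86) = 2, which divides 2, so solutions exist.
Divide through by 2: 5x ≡ 1 (mod 43).
Find 5^(-1) mod 43 by the extended Euclidean algorithm:
43 = 8 × 5 + 3  ⟹  3 = (1)·43 + (-8)·5
5 = 1 × 3 + 2  ⟹  2 = (-1)·43 + (9)·5
3 = 1 × 2 + 1  ⟹  1 = (2)·43 + (-17)·5
So (-17)·5 ≡ 1 (mod 43), i.e. 5^(-1) ≡ -17 ≡ 26 (mod 43).
x ≡ 26 × 1 = 26 ≡ 26 (mod 43).
Check: 10 × 26 = 260 ≡ 2 (mod 86).
x ≡ 26 (mod 43), giving 2 solutions mod 86.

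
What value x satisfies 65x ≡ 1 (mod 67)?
33

gcd(65, 67) = 1, so the inverse exists.
Extended Euclidean algorithm on (67, 65):
67 = 1 × 65 + 2  ⟹  2 = (1)·67 + (-1)·65
65 = 32 × 2 + 1  ⟹  1 = (-32)·67 + (33)·65
So (33)·65 ≡ 1 (mod 67), i.e. 65^(-1) ≡ 33 (mod 67).
Check: 65 × 33 = 2145 ≡ 1 (mod 67)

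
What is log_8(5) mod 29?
26

Baby-step giant-step with step n = ⌈√29⌉ = 6.
Baby steps 8^j mod 29 (j:value) for j=0..5: 0:1, 1:8, 2:6, 3:19, 4:7, 5:27.
Giant-step multiplier: 8^(-6) ≡ 8^(28-6) = 8^22 ≡ 9 (mod 29).
Giant steps γ_i = 5·9^i mod 29: γ_0=5, γ_1=16, γ_2=28, γ_3=20, γ_4=6 (in table at j=2).
x = i·n + j = 4·6 + 2 = 26.
Check: 8^26 ≡ 5 (mod 29).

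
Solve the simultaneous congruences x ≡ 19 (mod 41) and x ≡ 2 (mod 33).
101

Using Chinese Remainder Theorem:
M = 41 × 33 = 1353
M1 = 33, M2 = 41
y1 = 33^(-1) mod 41 = 5
y2 = 41^(-1) mod 33 = 29
x = (19×33×5 + 2×41×29) mod 1353 = 101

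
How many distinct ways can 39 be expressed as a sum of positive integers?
31185

p(n) counts ways to write n as a sum of positive integers (order ignored).
Euler's pentagonal recurrence: p(k) = p(k-1) + p(k-2) - p(k-5) - p(k-7) + p(k-12) + p(k-15) - ... (offsets j(3j∓1)/2, signs ++--, p(0)=1, p(<0)=0).
DP table for k = 0..38: p(0)=1, p(1)=1, p(2)=2, p(3)=3, p(4)=5, p(5)=7, p(6)=11, p(7)=15, p(8)=22, p(9)=30, p(10)=42, p(11)=56, p(12)=77, p(13)=101, p(14)=135, p(15)=176, p(16)=231, p(17)=297, p(18)=385, p(19)=490, p(20)=627, p(21)=792, p(22)=1002, p(23)=1255, p(24)=1575, p(25)=1958, p(26)=2436, p(27)=3010, p(28)=3718, p(29)=4565, p(30)=5604, p(31)=6842, p(32)=8349, p(33)=10143, p(34)=12310, p(35)=14883, p(36)=17977, p(37)=21637, p(38)=26015.
Final step: p(39) = p(38) + p(37) - p(34) - p(32) + p(27) + p(24) - p(17) - p(13) + p(4)
= 26015 + 21637 - 12310 - 8349 + 3010 + 1575 - 297 - 101 + 5
= 31185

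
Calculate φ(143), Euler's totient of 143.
120

143 = 11 × 13
φ(n) = n × ∏(1 - 1/p) for each prime p dividing n
φ(143) = 143 × (1 - 1/11) × (1 - 1/13) = 120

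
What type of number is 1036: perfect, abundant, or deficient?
abundant

Proper divisors of 1036: sum = 1 + 2 + 4 + 7 + 14 + 28 + 37 + 74 + 148 + 259 + 518 = 1092
Since 1092 > 1036, 1036 is abundant.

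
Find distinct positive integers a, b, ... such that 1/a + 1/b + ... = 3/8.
1/3 + 1/24

Greedy algorithm:
3/8: ceiling(8/3) = 3, use 1/3
1/24: ceiling(24/1) = 24, use 1/24
Result: 3/8 = 1/3 + 1/24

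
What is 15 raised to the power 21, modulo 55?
15

Repeated squaring. Binary of 21 = 10101.
15^1 ≡ 15 (mod 55); 15^2 ≡ 5 (mod 55); 15^4 ≡ 25 (mod 55); 15^8 ≡ 20 (mod 55); 15^16 ≡ 15 (mod 55)
15^21 = 15^1 × 15^4 × 15^16 ≡ 15 (mod 55)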